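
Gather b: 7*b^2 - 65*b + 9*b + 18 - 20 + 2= 7*b^2 - 56*b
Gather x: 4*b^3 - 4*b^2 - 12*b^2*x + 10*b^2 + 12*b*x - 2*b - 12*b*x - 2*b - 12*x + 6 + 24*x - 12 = 4*b^3 + 6*b^2 - 4*b + x*(12 - 12*b^2) - 6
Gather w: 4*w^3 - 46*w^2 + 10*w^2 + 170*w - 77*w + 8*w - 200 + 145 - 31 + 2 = 4*w^3 - 36*w^2 + 101*w - 84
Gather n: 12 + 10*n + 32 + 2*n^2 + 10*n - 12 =2*n^2 + 20*n + 32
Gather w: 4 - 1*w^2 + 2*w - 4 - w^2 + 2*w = -2*w^2 + 4*w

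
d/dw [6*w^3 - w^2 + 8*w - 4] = 18*w^2 - 2*w + 8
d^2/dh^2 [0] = 0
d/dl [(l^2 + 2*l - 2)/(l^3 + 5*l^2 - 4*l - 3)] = (-l^4 - 4*l^3 - 8*l^2 + 14*l - 14)/(l^6 + 10*l^5 + 17*l^4 - 46*l^3 - 14*l^2 + 24*l + 9)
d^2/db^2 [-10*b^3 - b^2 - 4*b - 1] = -60*b - 2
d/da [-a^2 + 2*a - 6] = 2 - 2*a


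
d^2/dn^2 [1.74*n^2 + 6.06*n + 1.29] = 3.48000000000000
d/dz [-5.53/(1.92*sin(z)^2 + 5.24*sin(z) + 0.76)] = (21.2352*sin(z) + 28.9772)*cos(z)/(1.92*sin(z)^2 + 5.24*sin(z) + 0.76)^2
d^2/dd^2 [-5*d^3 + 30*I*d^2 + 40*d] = -30*d + 60*I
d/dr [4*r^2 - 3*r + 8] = 8*r - 3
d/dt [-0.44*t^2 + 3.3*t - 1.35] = 3.3 - 0.88*t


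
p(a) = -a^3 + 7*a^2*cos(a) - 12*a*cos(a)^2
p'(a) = -7*a^2*sin(a) - 3*a^2 + 24*a*sin(a)*cos(a) + 14*a*cos(a) - 12*cos(a)^2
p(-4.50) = 63.64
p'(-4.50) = -164.31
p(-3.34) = -0.77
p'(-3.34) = 0.94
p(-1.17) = 7.48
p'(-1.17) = 6.59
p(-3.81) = 3.72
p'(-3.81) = -27.58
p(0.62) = -2.98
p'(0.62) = 3.44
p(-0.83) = 8.36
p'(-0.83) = -1.90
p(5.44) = -52.09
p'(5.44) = 46.42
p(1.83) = -13.58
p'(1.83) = -50.94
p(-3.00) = -0.09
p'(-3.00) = 1.65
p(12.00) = -979.94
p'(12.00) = 111.68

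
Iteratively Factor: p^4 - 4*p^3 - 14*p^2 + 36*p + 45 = (p - 3)*(p^3 - p^2 - 17*p - 15) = (p - 3)*(p + 3)*(p^2 - 4*p - 5) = (p - 5)*(p - 3)*(p + 3)*(p + 1)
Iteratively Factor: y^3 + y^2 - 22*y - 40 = (y + 2)*(y^2 - y - 20) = (y - 5)*(y + 2)*(y + 4)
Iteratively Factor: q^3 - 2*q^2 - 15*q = (q - 5)*(q^2 + 3*q) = q*(q - 5)*(q + 3)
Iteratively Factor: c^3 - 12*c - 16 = (c + 2)*(c^2 - 2*c - 8) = (c - 4)*(c + 2)*(c + 2)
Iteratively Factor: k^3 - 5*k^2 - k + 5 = (k - 5)*(k^2 - 1) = (k - 5)*(k + 1)*(k - 1)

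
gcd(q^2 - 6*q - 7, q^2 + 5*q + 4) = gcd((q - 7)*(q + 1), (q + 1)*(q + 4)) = q + 1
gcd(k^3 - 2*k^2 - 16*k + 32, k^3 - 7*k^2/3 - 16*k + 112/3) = k^2 - 16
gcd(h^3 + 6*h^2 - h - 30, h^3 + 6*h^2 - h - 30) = h^3 + 6*h^2 - h - 30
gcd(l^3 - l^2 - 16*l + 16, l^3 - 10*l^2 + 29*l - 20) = l^2 - 5*l + 4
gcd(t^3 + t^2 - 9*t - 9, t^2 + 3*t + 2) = t + 1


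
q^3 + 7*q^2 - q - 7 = (q - 1)*(q + 1)*(q + 7)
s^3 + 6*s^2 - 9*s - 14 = (s - 2)*(s + 1)*(s + 7)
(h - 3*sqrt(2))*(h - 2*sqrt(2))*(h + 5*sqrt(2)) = h^3 - 38*h + 60*sqrt(2)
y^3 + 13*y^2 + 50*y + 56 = (y + 2)*(y + 4)*(y + 7)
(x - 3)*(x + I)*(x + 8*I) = x^3 - 3*x^2 + 9*I*x^2 - 8*x - 27*I*x + 24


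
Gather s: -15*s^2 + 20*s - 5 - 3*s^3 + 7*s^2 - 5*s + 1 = -3*s^3 - 8*s^2 + 15*s - 4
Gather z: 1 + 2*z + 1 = 2*z + 2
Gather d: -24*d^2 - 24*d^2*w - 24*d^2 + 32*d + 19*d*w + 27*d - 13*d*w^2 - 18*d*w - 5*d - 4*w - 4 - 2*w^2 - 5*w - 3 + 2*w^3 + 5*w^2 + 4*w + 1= d^2*(-24*w - 48) + d*(-13*w^2 + w + 54) + 2*w^3 + 3*w^2 - 5*w - 6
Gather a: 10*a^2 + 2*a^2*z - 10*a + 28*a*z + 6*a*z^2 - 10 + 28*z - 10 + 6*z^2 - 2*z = a^2*(2*z + 10) + a*(6*z^2 + 28*z - 10) + 6*z^2 + 26*z - 20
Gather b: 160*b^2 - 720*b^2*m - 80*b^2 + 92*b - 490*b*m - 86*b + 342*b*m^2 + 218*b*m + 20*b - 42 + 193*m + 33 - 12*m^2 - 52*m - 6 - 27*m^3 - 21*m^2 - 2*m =b^2*(80 - 720*m) + b*(342*m^2 - 272*m + 26) - 27*m^3 - 33*m^2 + 139*m - 15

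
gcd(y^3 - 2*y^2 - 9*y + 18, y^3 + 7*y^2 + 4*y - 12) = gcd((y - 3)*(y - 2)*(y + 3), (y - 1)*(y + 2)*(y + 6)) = 1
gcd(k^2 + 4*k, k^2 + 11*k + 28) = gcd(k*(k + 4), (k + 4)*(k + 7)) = k + 4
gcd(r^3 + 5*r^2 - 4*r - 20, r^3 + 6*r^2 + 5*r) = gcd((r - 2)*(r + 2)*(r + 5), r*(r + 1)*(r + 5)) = r + 5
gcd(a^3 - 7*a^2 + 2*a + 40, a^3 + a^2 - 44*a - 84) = a + 2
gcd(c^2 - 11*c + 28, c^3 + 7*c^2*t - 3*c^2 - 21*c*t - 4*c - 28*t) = c - 4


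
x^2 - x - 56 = (x - 8)*(x + 7)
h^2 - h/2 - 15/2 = (h - 3)*(h + 5/2)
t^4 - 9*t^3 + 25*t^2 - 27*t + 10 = (t - 5)*(t - 2)*(t - 1)^2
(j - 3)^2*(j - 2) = j^3 - 8*j^2 + 21*j - 18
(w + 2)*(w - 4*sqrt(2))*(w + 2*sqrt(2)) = w^3 - 2*sqrt(2)*w^2 + 2*w^2 - 16*w - 4*sqrt(2)*w - 32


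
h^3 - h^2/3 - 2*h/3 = h*(h - 1)*(h + 2/3)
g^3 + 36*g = g*(g - 6*I)*(g + 6*I)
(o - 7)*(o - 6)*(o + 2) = o^3 - 11*o^2 + 16*o + 84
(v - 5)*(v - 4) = v^2 - 9*v + 20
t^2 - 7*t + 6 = (t - 6)*(t - 1)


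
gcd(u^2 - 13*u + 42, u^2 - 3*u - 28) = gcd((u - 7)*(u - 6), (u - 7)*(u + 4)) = u - 7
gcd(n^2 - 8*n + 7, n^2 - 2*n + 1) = n - 1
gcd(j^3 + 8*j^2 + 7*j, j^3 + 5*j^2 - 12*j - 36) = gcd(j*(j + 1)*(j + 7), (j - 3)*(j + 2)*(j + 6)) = 1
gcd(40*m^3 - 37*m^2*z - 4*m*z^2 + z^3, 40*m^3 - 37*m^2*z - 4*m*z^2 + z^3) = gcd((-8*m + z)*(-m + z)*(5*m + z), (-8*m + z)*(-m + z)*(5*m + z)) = 40*m^3 - 37*m^2*z - 4*m*z^2 + z^3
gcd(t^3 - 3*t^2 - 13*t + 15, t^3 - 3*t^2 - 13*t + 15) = t^3 - 3*t^2 - 13*t + 15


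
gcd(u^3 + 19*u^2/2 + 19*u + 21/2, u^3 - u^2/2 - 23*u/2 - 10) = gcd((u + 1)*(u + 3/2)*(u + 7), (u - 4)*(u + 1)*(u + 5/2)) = u + 1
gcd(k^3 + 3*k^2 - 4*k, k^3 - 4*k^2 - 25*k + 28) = k^2 + 3*k - 4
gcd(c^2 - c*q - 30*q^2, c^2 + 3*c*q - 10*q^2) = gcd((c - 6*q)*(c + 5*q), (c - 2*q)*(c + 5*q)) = c + 5*q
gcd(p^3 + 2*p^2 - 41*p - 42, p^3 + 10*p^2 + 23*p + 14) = p^2 + 8*p + 7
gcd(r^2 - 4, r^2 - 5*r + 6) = r - 2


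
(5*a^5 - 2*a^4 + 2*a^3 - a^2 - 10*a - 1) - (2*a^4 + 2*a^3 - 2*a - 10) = 5*a^5 - 4*a^4 - a^2 - 8*a + 9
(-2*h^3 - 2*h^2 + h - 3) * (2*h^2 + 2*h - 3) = -4*h^5 - 8*h^4 + 4*h^3 + 2*h^2 - 9*h + 9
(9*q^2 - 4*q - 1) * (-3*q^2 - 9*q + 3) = -27*q^4 - 69*q^3 + 66*q^2 - 3*q - 3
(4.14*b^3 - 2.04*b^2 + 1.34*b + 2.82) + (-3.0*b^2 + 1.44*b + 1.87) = 4.14*b^3 - 5.04*b^2 + 2.78*b + 4.69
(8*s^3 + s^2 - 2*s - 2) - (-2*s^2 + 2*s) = 8*s^3 + 3*s^2 - 4*s - 2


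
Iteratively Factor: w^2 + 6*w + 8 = (w + 4)*(w + 2)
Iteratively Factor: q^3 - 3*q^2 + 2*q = (q - 2)*(q^2 - q) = (q - 2)*(q - 1)*(q)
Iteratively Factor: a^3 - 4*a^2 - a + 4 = (a + 1)*(a^2 - 5*a + 4) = (a - 1)*(a + 1)*(a - 4)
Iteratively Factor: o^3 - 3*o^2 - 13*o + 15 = (o - 1)*(o^2 - 2*o - 15) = (o - 1)*(o + 3)*(o - 5)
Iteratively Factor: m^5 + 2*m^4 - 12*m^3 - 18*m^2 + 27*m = (m)*(m^4 + 2*m^3 - 12*m^2 - 18*m + 27) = m*(m + 3)*(m^3 - m^2 - 9*m + 9) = m*(m - 1)*(m + 3)*(m^2 - 9) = m*(m - 3)*(m - 1)*(m + 3)*(m + 3)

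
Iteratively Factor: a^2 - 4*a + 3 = (a - 3)*(a - 1)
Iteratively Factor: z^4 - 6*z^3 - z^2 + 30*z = (z + 2)*(z^3 - 8*z^2 + 15*z) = (z - 5)*(z + 2)*(z^2 - 3*z) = (z - 5)*(z - 3)*(z + 2)*(z)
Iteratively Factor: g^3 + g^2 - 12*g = (g - 3)*(g^2 + 4*g) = g*(g - 3)*(g + 4)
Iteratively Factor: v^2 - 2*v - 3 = (v - 3)*(v + 1)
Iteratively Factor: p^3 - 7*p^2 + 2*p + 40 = (p - 5)*(p^2 - 2*p - 8) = (p - 5)*(p - 4)*(p + 2)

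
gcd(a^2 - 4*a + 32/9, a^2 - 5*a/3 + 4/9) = a - 4/3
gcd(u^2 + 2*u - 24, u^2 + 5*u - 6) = u + 6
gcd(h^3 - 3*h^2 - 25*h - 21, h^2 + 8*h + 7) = h + 1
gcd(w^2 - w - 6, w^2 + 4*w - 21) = w - 3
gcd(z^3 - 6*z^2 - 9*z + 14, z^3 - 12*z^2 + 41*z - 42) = z - 7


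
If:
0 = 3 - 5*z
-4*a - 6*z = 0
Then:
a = -9/10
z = 3/5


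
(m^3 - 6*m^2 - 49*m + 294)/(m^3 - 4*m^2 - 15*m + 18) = (m^2 - 49)/(m^2 + 2*m - 3)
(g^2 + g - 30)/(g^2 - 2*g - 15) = (g + 6)/(g + 3)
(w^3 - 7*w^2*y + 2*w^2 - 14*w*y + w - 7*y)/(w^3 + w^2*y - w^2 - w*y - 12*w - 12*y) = (-w^3 + 7*w^2*y - 2*w^2 + 14*w*y - w + 7*y)/(-w^3 - w^2*y + w^2 + w*y + 12*w + 12*y)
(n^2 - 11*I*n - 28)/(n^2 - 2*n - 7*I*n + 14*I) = (n - 4*I)/(n - 2)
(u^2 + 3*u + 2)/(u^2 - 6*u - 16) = (u + 1)/(u - 8)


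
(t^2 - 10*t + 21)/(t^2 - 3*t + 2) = (t^2 - 10*t + 21)/(t^2 - 3*t + 2)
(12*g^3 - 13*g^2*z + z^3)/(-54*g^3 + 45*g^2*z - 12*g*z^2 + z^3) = (-4*g^2 + 3*g*z + z^2)/(18*g^2 - 9*g*z + z^2)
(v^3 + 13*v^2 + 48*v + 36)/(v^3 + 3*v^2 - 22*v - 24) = (v + 6)/(v - 4)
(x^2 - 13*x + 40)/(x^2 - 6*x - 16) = (x - 5)/(x + 2)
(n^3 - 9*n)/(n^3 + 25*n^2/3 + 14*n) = 3*(n^2 - 9)/(3*n^2 + 25*n + 42)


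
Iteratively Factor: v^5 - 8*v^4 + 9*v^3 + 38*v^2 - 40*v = (v - 5)*(v^4 - 3*v^3 - 6*v^2 + 8*v) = (v - 5)*(v - 4)*(v^3 + v^2 - 2*v) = v*(v - 5)*(v - 4)*(v^2 + v - 2) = v*(v - 5)*(v - 4)*(v + 2)*(v - 1)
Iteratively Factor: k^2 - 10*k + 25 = (k - 5)*(k - 5)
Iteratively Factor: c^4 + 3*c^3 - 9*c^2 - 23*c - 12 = (c - 3)*(c^3 + 6*c^2 + 9*c + 4) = (c - 3)*(c + 1)*(c^2 + 5*c + 4) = (c - 3)*(c + 1)^2*(c + 4)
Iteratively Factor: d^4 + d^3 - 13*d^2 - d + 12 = (d + 1)*(d^3 - 13*d + 12) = (d - 1)*(d + 1)*(d^2 + d - 12) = (d - 1)*(d + 1)*(d + 4)*(d - 3)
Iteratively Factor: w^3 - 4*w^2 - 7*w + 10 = (w + 2)*(w^2 - 6*w + 5) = (w - 1)*(w + 2)*(w - 5)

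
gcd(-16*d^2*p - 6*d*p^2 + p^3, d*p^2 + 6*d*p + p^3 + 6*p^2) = p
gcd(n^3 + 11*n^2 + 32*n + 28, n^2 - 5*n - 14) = n + 2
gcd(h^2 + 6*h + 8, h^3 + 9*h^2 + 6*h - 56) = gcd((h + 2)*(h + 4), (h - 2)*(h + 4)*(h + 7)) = h + 4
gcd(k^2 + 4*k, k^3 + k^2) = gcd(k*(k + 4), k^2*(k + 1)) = k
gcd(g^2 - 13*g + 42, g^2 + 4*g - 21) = 1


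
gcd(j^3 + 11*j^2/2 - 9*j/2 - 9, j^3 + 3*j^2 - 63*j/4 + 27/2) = j^2 + 9*j/2 - 9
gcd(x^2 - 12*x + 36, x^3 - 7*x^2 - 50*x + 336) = x - 6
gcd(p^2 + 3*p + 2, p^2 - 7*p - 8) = p + 1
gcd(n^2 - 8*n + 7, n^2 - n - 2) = 1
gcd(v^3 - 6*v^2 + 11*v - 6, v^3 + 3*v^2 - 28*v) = 1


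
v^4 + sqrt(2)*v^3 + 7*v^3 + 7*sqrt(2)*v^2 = v^2*(v + 7)*(v + sqrt(2))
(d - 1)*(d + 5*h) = d^2 + 5*d*h - d - 5*h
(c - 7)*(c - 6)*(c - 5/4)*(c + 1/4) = c^4 - 14*c^3 + 875*c^2/16 - 607*c/16 - 105/8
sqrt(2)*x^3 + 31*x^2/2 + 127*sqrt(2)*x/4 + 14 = (x + 7*sqrt(2)/2)*(x + 4*sqrt(2))*(sqrt(2)*x + 1/2)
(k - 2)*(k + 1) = k^2 - k - 2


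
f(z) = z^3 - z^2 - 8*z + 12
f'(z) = 3*z^2 - 2*z - 8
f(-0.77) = 17.11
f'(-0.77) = -4.68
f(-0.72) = 16.87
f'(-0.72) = -5.00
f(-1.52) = 18.34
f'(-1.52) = 1.97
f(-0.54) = 15.87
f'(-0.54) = -6.05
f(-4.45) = -60.32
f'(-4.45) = 60.31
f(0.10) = 11.19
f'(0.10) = -8.17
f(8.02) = 399.37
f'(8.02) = 168.92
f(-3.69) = -22.34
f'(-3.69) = 40.23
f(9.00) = 588.00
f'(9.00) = 217.00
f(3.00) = 6.00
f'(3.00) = 13.00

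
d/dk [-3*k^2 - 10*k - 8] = -6*k - 10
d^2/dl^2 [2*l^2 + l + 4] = 4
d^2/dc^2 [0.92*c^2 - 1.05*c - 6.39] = 1.84000000000000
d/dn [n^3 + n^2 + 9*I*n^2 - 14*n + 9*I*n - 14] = 3*n^2 + n*(2 + 18*I) - 14 + 9*I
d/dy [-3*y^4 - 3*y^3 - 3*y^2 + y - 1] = -12*y^3 - 9*y^2 - 6*y + 1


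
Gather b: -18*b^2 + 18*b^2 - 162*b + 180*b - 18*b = 0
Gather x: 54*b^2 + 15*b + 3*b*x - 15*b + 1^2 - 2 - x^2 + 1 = 54*b^2 + 3*b*x - x^2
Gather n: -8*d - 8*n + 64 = -8*d - 8*n + 64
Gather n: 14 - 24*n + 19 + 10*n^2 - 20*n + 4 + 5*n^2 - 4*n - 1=15*n^2 - 48*n + 36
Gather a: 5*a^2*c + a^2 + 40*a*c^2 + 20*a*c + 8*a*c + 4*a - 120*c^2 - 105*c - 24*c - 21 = a^2*(5*c + 1) + a*(40*c^2 + 28*c + 4) - 120*c^2 - 129*c - 21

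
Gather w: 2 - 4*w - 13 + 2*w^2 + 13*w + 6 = 2*w^2 + 9*w - 5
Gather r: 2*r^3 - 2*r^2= 2*r^3 - 2*r^2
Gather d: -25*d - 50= -25*d - 50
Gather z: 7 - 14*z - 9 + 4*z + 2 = -10*z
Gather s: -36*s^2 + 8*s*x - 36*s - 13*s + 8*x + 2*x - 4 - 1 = -36*s^2 + s*(8*x - 49) + 10*x - 5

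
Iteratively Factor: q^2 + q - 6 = (q + 3)*(q - 2)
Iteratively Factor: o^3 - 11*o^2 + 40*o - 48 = (o - 4)*(o^2 - 7*o + 12) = (o - 4)^2*(o - 3)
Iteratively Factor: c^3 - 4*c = (c)*(c^2 - 4) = c*(c - 2)*(c + 2)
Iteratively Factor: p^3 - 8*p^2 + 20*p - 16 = (p - 4)*(p^2 - 4*p + 4) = (p - 4)*(p - 2)*(p - 2)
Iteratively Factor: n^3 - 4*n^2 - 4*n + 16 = (n - 4)*(n^2 - 4) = (n - 4)*(n - 2)*(n + 2)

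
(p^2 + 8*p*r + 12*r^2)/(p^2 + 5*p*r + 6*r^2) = (p + 6*r)/(p + 3*r)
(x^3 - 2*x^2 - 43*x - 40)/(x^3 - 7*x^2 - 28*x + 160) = (x + 1)/(x - 4)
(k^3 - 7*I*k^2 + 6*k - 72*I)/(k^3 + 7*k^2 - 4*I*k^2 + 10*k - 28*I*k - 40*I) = (k^2 - 3*I*k + 18)/(k^2 + 7*k + 10)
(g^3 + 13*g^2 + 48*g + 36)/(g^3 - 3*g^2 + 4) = (g^2 + 12*g + 36)/(g^2 - 4*g + 4)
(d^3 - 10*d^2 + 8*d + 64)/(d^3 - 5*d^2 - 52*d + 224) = (d + 2)/(d + 7)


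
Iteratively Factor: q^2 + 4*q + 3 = (q + 3)*(q + 1)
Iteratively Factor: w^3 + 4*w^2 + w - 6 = (w + 3)*(w^2 + w - 2) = (w + 2)*(w + 3)*(w - 1)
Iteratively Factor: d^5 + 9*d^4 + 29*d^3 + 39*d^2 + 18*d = (d + 3)*(d^4 + 6*d^3 + 11*d^2 + 6*d) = (d + 1)*(d + 3)*(d^3 + 5*d^2 + 6*d) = (d + 1)*(d + 2)*(d + 3)*(d^2 + 3*d) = d*(d + 1)*(d + 2)*(d + 3)*(d + 3)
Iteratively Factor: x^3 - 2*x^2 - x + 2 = (x - 1)*(x^2 - x - 2) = (x - 1)*(x + 1)*(x - 2)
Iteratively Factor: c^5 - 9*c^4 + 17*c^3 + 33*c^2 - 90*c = (c + 2)*(c^4 - 11*c^3 + 39*c^2 - 45*c) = (c - 5)*(c + 2)*(c^3 - 6*c^2 + 9*c) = (c - 5)*(c - 3)*(c + 2)*(c^2 - 3*c) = (c - 5)*(c - 3)^2*(c + 2)*(c)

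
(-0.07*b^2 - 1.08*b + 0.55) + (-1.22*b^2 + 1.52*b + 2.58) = -1.29*b^2 + 0.44*b + 3.13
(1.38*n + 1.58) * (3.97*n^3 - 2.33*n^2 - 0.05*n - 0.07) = 5.4786*n^4 + 3.0572*n^3 - 3.7504*n^2 - 0.1756*n - 0.1106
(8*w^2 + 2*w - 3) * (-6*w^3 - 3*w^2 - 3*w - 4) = -48*w^5 - 36*w^4 - 12*w^3 - 29*w^2 + w + 12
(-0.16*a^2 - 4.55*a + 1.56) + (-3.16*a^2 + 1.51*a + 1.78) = -3.32*a^2 - 3.04*a + 3.34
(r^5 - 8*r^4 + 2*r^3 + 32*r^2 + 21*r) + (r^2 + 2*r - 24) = r^5 - 8*r^4 + 2*r^3 + 33*r^2 + 23*r - 24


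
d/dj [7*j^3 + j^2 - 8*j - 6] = 21*j^2 + 2*j - 8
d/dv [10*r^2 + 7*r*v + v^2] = 7*r + 2*v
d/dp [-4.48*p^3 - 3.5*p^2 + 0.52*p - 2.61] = -13.44*p^2 - 7.0*p + 0.52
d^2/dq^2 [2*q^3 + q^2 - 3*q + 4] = 12*q + 2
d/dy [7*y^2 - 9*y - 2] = 14*y - 9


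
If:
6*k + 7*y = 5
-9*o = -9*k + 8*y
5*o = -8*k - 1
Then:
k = 137/1059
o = -431/1059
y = 213/353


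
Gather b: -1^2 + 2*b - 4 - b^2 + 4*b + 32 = -b^2 + 6*b + 27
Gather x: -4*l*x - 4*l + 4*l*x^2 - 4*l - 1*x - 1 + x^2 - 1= -8*l + x^2*(4*l + 1) + x*(-4*l - 1) - 2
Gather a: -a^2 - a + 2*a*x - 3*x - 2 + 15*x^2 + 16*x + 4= -a^2 + a*(2*x - 1) + 15*x^2 + 13*x + 2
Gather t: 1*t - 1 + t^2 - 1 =t^2 + t - 2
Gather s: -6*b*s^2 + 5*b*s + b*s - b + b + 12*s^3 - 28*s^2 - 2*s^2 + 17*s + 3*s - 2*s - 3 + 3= 12*s^3 + s^2*(-6*b - 30) + s*(6*b + 18)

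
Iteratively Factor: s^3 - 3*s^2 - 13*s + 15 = (s - 5)*(s^2 + 2*s - 3) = (s - 5)*(s + 3)*(s - 1)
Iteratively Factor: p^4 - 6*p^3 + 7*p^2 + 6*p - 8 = (p - 4)*(p^3 - 2*p^2 - p + 2) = (p - 4)*(p - 1)*(p^2 - p - 2) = (p - 4)*(p - 1)*(p + 1)*(p - 2)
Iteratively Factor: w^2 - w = (w - 1)*(w)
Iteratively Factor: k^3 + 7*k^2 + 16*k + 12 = (k + 2)*(k^2 + 5*k + 6) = (k + 2)^2*(k + 3)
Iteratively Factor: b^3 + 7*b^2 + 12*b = (b)*(b^2 + 7*b + 12) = b*(b + 3)*(b + 4)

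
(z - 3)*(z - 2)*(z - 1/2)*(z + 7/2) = z^4 - 2*z^3 - 43*z^2/4 + 107*z/4 - 21/2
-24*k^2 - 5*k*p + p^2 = (-8*k + p)*(3*k + p)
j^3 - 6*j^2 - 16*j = j*(j - 8)*(j + 2)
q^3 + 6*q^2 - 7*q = q*(q - 1)*(q + 7)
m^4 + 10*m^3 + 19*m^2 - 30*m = m*(m - 1)*(m + 5)*(m + 6)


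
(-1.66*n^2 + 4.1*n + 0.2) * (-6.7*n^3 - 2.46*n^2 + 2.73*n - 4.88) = 11.122*n^5 - 23.3864*n^4 - 15.9578*n^3 + 18.8018*n^2 - 19.462*n - 0.976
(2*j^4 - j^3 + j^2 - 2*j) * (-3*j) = -6*j^5 + 3*j^4 - 3*j^3 + 6*j^2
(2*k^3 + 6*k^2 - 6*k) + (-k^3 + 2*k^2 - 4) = k^3 + 8*k^2 - 6*k - 4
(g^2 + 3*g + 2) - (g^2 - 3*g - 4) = 6*g + 6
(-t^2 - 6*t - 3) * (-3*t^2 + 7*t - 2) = 3*t^4 + 11*t^3 - 31*t^2 - 9*t + 6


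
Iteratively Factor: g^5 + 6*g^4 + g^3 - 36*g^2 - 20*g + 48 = (g + 3)*(g^4 + 3*g^3 - 8*g^2 - 12*g + 16) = (g - 1)*(g + 3)*(g^3 + 4*g^2 - 4*g - 16) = (g - 2)*(g - 1)*(g + 3)*(g^2 + 6*g + 8) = (g - 2)*(g - 1)*(g + 2)*(g + 3)*(g + 4)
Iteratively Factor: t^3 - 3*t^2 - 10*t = (t + 2)*(t^2 - 5*t) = t*(t + 2)*(t - 5)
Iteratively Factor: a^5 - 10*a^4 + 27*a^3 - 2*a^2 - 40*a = (a - 2)*(a^4 - 8*a^3 + 11*a^2 + 20*a) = (a - 5)*(a - 2)*(a^3 - 3*a^2 - 4*a) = (a - 5)*(a - 2)*(a + 1)*(a^2 - 4*a) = (a - 5)*(a - 4)*(a - 2)*(a + 1)*(a)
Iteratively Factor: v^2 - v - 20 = (v + 4)*(v - 5)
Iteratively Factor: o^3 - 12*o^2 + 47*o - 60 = (o - 3)*(o^2 - 9*o + 20) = (o - 4)*(o - 3)*(o - 5)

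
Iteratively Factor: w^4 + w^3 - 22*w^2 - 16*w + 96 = (w + 4)*(w^3 - 3*w^2 - 10*w + 24) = (w - 4)*(w + 4)*(w^2 + w - 6) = (w - 4)*(w + 3)*(w + 4)*(w - 2)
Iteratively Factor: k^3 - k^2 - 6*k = (k)*(k^2 - k - 6) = k*(k - 3)*(k + 2)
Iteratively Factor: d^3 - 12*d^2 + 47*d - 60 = (d - 3)*(d^2 - 9*d + 20) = (d - 4)*(d - 3)*(d - 5)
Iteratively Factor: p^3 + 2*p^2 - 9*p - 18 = (p - 3)*(p^2 + 5*p + 6) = (p - 3)*(p + 3)*(p + 2)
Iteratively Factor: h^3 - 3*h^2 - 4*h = (h - 4)*(h^2 + h) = h*(h - 4)*(h + 1)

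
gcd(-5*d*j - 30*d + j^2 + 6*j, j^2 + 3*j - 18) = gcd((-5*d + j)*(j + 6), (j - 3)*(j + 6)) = j + 6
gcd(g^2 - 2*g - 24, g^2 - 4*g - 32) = g + 4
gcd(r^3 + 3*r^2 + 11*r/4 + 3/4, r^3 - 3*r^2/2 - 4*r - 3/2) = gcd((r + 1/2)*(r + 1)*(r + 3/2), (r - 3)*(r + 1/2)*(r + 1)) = r^2 + 3*r/2 + 1/2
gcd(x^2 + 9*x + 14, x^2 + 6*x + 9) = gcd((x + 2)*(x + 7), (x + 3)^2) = 1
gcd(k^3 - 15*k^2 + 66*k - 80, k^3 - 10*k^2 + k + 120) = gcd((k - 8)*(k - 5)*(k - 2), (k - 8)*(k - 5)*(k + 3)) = k^2 - 13*k + 40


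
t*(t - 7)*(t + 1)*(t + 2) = t^4 - 4*t^3 - 19*t^2 - 14*t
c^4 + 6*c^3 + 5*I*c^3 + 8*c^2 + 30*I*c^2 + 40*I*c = c*(c + 2)*(c + 4)*(c + 5*I)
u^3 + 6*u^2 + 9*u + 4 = (u + 1)^2*(u + 4)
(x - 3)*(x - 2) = x^2 - 5*x + 6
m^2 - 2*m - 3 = (m - 3)*(m + 1)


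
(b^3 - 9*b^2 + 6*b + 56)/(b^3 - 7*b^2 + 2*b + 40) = (b - 7)/(b - 5)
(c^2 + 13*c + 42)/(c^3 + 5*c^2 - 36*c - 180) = (c + 7)/(c^2 - c - 30)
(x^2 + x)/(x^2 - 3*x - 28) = x*(x + 1)/(x^2 - 3*x - 28)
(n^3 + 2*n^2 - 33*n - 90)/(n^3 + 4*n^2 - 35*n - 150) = (n + 3)/(n + 5)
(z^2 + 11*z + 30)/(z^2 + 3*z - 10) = (z + 6)/(z - 2)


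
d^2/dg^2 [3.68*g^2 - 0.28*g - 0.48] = 7.36000000000000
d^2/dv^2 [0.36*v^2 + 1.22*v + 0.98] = 0.720000000000000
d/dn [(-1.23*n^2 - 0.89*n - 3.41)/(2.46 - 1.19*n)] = (1.4637*n^2 - 6.0516*n - 6.2473)/(1.4161*n^2 - 5.8548*n + 6.0516)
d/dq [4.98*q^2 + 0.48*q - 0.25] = 9.96*q + 0.48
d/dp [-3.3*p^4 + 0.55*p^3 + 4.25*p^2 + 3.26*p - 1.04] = -13.2*p^3 + 1.65*p^2 + 8.5*p + 3.26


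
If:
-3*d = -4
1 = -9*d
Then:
No Solution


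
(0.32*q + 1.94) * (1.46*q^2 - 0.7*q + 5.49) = 0.4672*q^3 + 2.6084*q^2 + 0.3988*q + 10.6506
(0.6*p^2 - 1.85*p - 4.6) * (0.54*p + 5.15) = 0.324*p^3 + 2.091*p^2 - 12.0115*p - 23.69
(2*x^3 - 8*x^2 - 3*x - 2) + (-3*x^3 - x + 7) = -x^3 - 8*x^2 - 4*x + 5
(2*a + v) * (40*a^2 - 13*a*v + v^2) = 80*a^3 + 14*a^2*v - 11*a*v^2 + v^3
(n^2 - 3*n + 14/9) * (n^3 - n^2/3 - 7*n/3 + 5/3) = n^5 - 10*n^4/3 + 2*n^3/9 + 220*n^2/27 - 233*n/27 + 70/27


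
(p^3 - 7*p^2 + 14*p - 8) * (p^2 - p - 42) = p^5 - 8*p^4 - 21*p^3 + 272*p^2 - 580*p + 336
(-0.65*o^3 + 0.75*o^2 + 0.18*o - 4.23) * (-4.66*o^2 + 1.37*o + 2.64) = 3.029*o^5 - 4.3855*o^4 - 1.5273*o^3 + 21.9384*o^2 - 5.3199*o - 11.1672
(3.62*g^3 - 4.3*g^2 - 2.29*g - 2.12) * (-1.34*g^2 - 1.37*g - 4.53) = -4.8508*g^5 + 0.8026*g^4 - 7.439*g^3 + 25.4571*g^2 + 13.2781*g + 9.6036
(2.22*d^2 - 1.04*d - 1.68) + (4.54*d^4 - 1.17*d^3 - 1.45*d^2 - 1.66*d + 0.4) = 4.54*d^4 - 1.17*d^3 + 0.77*d^2 - 2.7*d - 1.28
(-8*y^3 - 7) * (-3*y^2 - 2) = 24*y^5 + 16*y^3 + 21*y^2 + 14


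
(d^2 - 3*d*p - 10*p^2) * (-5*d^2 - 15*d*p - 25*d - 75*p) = -5*d^4 - 25*d^3 + 95*d^2*p^2 + 150*d*p^3 + 475*d*p^2 + 750*p^3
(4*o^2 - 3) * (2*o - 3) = 8*o^3 - 12*o^2 - 6*o + 9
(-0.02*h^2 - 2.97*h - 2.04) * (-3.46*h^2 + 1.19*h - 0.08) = 0.0692*h^4 + 10.2524*h^3 + 3.5257*h^2 - 2.19*h + 0.1632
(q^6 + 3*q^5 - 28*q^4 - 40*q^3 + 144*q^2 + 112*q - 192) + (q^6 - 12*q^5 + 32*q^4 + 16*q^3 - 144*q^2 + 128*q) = 2*q^6 - 9*q^5 + 4*q^4 - 24*q^3 + 240*q - 192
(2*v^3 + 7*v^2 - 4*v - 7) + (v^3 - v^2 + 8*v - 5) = 3*v^3 + 6*v^2 + 4*v - 12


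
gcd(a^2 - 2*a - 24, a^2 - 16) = a + 4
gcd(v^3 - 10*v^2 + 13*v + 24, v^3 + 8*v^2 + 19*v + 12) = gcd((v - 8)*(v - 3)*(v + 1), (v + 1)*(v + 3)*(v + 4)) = v + 1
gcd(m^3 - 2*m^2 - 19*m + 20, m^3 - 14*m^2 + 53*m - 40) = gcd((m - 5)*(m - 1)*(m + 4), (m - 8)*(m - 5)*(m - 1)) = m^2 - 6*m + 5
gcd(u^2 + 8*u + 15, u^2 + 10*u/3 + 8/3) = 1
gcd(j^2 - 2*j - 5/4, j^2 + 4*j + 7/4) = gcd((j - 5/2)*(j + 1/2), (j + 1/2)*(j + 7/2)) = j + 1/2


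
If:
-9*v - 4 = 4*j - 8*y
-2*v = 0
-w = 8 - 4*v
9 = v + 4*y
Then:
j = 7/2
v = 0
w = -8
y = 9/4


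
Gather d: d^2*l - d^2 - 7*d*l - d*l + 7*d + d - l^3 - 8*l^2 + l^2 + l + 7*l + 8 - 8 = d^2*(l - 1) + d*(8 - 8*l) - l^3 - 7*l^2 + 8*l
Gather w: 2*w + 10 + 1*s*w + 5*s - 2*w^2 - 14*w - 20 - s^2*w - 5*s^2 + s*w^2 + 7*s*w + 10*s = -5*s^2 + 15*s + w^2*(s - 2) + w*(-s^2 + 8*s - 12) - 10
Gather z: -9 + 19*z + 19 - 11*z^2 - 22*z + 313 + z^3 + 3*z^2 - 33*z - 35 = z^3 - 8*z^2 - 36*z + 288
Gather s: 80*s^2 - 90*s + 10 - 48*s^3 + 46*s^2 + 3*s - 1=-48*s^3 + 126*s^2 - 87*s + 9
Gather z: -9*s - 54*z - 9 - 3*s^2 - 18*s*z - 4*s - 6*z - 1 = -3*s^2 - 13*s + z*(-18*s - 60) - 10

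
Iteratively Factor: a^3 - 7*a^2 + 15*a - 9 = (a - 3)*(a^2 - 4*a + 3) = (a - 3)^2*(a - 1)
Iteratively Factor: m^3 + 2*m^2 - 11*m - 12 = (m + 1)*(m^2 + m - 12) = (m + 1)*(m + 4)*(m - 3)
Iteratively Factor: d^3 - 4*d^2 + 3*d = (d - 3)*(d^2 - d) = (d - 3)*(d - 1)*(d)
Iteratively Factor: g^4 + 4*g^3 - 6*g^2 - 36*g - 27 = (g + 1)*(g^3 + 3*g^2 - 9*g - 27) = (g + 1)*(g + 3)*(g^2 - 9) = (g - 3)*(g + 1)*(g + 3)*(g + 3)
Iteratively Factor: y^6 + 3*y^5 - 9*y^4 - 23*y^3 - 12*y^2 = (y)*(y^5 + 3*y^4 - 9*y^3 - 23*y^2 - 12*y) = y*(y + 4)*(y^4 - y^3 - 5*y^2 - 3*y) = y*(y + 1)*(y + 4)*(y^3 - 2*y^2 - 3*y) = y*(y + 1)^2*(y + 4)*(y^2 - 3*y) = y^2*(y + 1)^2*(y + 4)*(y - 3)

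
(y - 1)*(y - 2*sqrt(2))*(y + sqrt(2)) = y^3 - sqrt(2)*y^2 - y^2 - 4*y + sqrt(2)*y + 4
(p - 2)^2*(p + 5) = p^3 + p^2 - 16*p + 20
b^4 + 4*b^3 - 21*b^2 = b^2*(b - 3)*(b + 7)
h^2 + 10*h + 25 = (h + 5)^2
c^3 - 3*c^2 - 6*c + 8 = (c - 4)*(c - 1)*(c + 2)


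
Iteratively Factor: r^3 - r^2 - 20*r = (r)*(r^2 - r - 20) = r*(r + 4)*(r - 5)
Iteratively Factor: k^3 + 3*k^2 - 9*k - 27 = (k + 3)*(k^2 - 9) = (k + 3)^2*(k - 3)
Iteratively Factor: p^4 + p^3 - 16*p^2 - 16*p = (p + 4)*(p^3 - 3*p^2 - 4*p) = p*(p + 4)*(p^2 - 3*p - 4) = p*(p + 1)*(p + 4)*(p - 4)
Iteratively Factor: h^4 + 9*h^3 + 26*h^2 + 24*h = (h + 4)*(h^3 + 5*h^2 + 6*h) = (h + 3)*(h + 4)*(h^2 + 2*h) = (h + 2)*(h + 3)*(h + 4)*(h)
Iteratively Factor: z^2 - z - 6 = (z + 2)*(z - 3)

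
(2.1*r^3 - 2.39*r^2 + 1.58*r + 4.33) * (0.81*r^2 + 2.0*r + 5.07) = 1.701*r^5 + 2.2641*r^4 + 7.1468*r^3 - 5.45*r^2 + 16.6706*r + 21.9531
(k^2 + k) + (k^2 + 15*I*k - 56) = 2*k^2 + k + 15*I*k - 56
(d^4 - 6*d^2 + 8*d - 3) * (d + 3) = d^5 + 3*d^4 - 6*d^3 - 10*d^2 + 21*d - 9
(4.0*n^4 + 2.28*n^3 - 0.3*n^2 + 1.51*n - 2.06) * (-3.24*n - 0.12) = -12.96*n^5 - 7.8672*n^4 + 0.6984*n^3 - 4.8564*n^2 + 6.4932*n + 0.2472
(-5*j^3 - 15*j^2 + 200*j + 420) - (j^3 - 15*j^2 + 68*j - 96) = -6*j^3 + 132*j + 516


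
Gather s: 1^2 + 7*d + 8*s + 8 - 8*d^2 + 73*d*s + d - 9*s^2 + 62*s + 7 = -8*d^2 + 8*d - 9*s^2 + s*(73*d + 70) + 16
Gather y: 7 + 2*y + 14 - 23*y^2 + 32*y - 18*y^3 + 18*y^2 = -18*y^3 - 5*y^2 + 34*y + 21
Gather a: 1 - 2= -1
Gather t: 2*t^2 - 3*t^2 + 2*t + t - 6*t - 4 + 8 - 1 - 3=-t^2 - 3*t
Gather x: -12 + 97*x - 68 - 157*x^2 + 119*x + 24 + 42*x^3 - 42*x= 42*x^3 - 157*x^2 + 174*x - 56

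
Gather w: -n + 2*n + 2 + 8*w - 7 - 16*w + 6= n - 8*w + 1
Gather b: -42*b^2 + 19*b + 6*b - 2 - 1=-42*b^2 + 25*b - 3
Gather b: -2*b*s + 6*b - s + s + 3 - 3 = b*(6 - 2*s)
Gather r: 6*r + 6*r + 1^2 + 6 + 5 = 12*r + 12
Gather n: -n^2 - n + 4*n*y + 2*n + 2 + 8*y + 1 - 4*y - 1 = -n^2 + n*(4*y + 1) + 4*y + 2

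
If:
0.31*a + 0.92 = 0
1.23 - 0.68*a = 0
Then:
No Solution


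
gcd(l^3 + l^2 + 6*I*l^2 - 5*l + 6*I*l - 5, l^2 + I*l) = l + I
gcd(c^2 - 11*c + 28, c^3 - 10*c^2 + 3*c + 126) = c - 7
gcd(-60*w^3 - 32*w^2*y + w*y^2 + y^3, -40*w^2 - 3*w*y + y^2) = 5*w + y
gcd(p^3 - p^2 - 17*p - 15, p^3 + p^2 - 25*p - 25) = p^2 - 4*p - 5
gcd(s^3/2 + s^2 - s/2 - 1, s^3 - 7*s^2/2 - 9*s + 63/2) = 1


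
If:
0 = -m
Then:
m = 0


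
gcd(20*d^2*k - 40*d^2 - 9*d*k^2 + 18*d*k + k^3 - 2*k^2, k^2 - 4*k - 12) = 1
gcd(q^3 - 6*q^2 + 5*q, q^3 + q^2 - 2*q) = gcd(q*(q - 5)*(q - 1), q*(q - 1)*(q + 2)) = q^2 - q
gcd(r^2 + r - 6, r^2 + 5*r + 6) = r + 3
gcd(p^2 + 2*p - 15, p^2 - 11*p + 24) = p - 3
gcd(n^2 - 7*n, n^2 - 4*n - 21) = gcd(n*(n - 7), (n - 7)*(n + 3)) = n - 7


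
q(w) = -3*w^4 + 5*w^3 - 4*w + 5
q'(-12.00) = 22892.00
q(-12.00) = -70795.00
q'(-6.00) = 3128.00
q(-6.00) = -4939.00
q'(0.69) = -0.80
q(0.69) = 3.20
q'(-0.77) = 10.37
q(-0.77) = 4.74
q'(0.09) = -3.89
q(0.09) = 4.64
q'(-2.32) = 226.58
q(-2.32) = -135.07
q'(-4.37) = 1283.89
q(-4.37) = -1488.86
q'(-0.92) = 18.04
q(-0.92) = 2.64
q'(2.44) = -89.02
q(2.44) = -38.46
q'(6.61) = -2814.28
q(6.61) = -4304.41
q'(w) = -12*w^3 + 15*w^2 - 4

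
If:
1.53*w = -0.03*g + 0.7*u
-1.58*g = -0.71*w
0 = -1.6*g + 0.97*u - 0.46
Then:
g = 0.15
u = 0.71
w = 0.32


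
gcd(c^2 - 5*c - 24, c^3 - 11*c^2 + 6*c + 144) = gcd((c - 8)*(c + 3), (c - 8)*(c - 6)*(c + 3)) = c^2 - 5*c - 24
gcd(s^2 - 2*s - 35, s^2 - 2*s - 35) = s^2 - 2*s - 35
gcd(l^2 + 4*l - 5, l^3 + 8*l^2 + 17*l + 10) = l + 5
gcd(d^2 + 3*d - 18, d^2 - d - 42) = d + 6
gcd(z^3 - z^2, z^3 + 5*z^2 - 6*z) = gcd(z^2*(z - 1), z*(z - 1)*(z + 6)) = z^2 - z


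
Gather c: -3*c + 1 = 1 - 3*c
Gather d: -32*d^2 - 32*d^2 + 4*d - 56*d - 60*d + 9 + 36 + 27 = -64*d^2 - 112*d + 72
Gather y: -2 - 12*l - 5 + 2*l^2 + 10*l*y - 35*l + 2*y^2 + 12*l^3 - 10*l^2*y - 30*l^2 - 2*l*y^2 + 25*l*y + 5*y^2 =12*l^3 - 28*l^2 - 47*l + y^2*(7 - 2*l) + y*(-10*l^2 + 35*l) - 7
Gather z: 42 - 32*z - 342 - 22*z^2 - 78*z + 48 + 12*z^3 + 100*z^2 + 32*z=12*z^3 + 78*z^2 - 78*z - 252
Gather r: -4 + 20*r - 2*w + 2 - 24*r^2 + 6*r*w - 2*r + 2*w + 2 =-24*r^2 + r*(6*w + 18)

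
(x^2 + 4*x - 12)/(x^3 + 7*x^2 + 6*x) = (x - 2)/(x*(x + 1))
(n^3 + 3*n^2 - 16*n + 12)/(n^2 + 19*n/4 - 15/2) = 4*(n^2 - 3*n + 2)/(4*n - 5)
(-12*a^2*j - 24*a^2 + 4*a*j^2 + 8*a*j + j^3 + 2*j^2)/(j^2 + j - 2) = (-12*a^2 + 4*a*j + j^2)/(j - 1)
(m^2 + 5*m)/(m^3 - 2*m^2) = (m + 5)/(m*(m - 2))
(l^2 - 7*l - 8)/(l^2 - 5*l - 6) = (l - 8)/(l - 6)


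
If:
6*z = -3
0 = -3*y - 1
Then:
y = -1/3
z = -1/2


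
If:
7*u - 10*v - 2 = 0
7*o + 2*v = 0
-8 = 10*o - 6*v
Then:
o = -8/31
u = 342/217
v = 28/31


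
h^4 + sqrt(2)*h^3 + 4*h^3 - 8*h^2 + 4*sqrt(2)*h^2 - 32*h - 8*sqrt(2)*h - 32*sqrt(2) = (h + 4)*(h - 2*sqrt(2))*(h + sqrt(2))*(h + 2*sqrt(2))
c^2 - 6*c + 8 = (c - 4)*(c - 2)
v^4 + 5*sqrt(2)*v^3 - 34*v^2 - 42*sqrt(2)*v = v*(v - 3*sqrt(2))*(v + sqrt(2))*(v + 7*sqrt(2))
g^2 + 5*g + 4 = (g + 1)*(g + 4)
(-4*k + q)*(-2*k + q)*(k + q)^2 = 8*k^4 + 10*k^3*q - 3*k^2*q^2 - 4*k*q^3 + q^4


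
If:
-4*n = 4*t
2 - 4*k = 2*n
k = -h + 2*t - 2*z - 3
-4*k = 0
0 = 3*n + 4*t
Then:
No Solution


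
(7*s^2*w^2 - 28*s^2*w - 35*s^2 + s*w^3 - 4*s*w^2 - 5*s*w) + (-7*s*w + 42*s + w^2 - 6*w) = 7*s^2*w^2 - 28*s^2*w - 35*s^2 + s*w^3 - 4*s*w^2 - 12*s*w + 42*s + w^2 - 6*w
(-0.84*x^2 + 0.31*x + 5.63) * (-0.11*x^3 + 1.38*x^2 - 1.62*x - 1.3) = 0.0924*x^5 - 1.1933*x^4 + 1.1693*x^3 + 8.3592*x^2 - 9.5236*x - 7.319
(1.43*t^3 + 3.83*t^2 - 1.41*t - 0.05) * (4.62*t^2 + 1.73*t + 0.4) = 6.6066*t^5 + 20.1685*t^4 + 0.6837*t^3 - 1.1383*t^2 - 0.6505*t - 0.02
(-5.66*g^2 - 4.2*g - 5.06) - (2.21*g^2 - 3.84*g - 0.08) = -7.87*g^2 - 0.36*g - 4.98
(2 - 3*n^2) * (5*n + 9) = -15*n^3 - 27*n^2 + 10*n + 18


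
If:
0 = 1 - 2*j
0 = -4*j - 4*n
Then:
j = 1/2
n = -1/2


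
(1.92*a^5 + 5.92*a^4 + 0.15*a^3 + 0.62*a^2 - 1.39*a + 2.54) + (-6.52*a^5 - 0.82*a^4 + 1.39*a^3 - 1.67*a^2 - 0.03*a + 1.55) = -4.6*a^5 + 5.1*a^4 + 1.54*a^3 - 1.05*a^2 - 1.42*a + 4.09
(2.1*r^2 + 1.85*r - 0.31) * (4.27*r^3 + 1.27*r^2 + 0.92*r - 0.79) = 8.967*r^5 + 10.5665*r^4 + 2.9578*r^3 - 0.3507*r^2 - 1.7467*r + 0.2449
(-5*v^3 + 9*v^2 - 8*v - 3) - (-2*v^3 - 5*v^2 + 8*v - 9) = -3*v^3 + 14*v^2 - 16*v + 6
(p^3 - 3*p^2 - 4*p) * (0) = 0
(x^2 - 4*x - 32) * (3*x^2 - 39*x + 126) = 3*x^4 - 51*x^3 + 186*x^2 + 744*x - 4032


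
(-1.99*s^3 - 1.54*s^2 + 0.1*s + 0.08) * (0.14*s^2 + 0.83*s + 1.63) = -0.2786*s^5 - 1.8673*s^4 - 4.5079*s^3 - 2.416*s^2 + 0.2294*s + 0.1304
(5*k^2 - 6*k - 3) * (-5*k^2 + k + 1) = -25*k^4 + 35*k^3 + 14*k^2 - 9*k - 3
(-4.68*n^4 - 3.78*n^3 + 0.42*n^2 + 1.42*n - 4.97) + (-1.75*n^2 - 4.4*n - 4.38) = -4.68*n^4 - 3.78*n^3 - 1.33*n^2 - 2.98*n - 9.35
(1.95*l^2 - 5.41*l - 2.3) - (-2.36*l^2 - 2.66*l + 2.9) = 4.31*l^2 - 2.75*l - 5.2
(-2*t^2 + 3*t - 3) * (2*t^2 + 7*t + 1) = -4*t^4 - 8*t^3 + 13*t^2 - 18*t - 3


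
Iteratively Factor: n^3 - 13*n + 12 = (n - 1)*(n^2 + n - 12) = (n - 3)*(n - 1)*(n + 4)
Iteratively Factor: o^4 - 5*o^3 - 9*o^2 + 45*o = (o - 5)*(o^3 - 9*o) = (o - 5)*(o - 3)*(o^2 + 3*o) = (o - 5)*(o - 3)*(o + 3)*(o)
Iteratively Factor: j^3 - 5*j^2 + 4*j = (j - 1)*(j^2 - 4*j) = j*(j - 1)*(j - 4)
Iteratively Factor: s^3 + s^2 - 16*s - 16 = (s - 4)*(s^2 + 5*s + 4) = (s - 4)*(s + 4)*(s + 1)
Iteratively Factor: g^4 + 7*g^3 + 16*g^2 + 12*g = (g + 2)*(g^3 + 5*g^2 + 6*g) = (g + 2)^2*(g^2 + 3*g) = (g + 2)^2*(g + 3)*(g)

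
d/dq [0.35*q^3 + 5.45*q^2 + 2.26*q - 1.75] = 1.05*q^2 + 10.9*q + 2.26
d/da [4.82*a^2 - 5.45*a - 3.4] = 9.64*a - 5.45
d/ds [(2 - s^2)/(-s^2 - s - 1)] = (s^2 + 6*s + 2)/(s^4 + 2*s^3 + 3*s^2 + 2*s + 1)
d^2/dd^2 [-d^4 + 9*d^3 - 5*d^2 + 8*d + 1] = -12*d^2 + 54*d - 10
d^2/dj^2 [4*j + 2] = 0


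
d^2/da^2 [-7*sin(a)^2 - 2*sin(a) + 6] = 2*sin(a) - 14*cos(2*a)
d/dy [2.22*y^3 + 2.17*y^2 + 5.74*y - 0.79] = 6.66*y^2 + 4.34*y + 5.74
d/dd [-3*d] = -3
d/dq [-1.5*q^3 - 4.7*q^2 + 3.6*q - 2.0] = -4.5*q^2 - 9.4*q + 3.6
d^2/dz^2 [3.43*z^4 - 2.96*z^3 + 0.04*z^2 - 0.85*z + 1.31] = 41.16*z^2 - 17.76*z + 0.08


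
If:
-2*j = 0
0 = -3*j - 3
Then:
No Solution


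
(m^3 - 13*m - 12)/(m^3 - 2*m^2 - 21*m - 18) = (m - 4)/(m - 6)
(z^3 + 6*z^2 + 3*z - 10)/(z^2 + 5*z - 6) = (z^2 + 7*z + 10)/(z + 6)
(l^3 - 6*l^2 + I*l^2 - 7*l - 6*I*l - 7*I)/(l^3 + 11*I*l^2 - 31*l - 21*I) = (l^2 - 6*l - 7)/(l^2 + 10*I*l - 21)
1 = 1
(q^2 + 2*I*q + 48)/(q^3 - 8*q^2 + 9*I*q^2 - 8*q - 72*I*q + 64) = (q - 6*I)/(q^2 + q*(-8 + I) - 8*I)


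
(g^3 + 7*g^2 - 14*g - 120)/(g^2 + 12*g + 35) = (g^2 + 2*g - 24)/(g + 7)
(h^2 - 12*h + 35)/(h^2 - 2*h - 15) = (h - 7)/(h + 3)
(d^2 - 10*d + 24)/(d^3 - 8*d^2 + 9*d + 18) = (d - 4)/(d^2 - 2*d - 3)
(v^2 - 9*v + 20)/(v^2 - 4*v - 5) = (v - 4)/(v + 1)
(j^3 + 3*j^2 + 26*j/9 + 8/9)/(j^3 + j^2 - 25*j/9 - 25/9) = (9*j^2 + 18*j + 8)/(9*j^2 - 25)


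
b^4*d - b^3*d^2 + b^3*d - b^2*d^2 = b^2*(b - d)*(b*d + d)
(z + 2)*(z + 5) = z^2 + 7*z + 10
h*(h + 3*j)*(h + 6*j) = h^3 + 9*h^2*j + 18*h*j^2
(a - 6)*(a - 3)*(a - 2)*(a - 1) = a^4 - 12*a^3 + 47*a^2 - 72*a + 36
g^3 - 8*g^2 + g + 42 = (g - 7)*(g - 3)*(g + 2)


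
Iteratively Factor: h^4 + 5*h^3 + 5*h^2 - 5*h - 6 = (h + 2)*(h^3 + 3*h^2 - h - 3) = (h - 1)*(h + 2)*(h^2 + 4*h + 3) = (h - 1)*(h + 2)*(h + 3)*(h + 1)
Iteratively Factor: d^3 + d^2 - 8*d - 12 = (d + 2)*(d^2 - d - 6) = (d - 3)*(d + 2)*(d + 2)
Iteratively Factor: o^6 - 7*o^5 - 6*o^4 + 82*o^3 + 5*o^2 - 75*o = (o - 1)*(o^5 - 6*o^4 - 12*o^3 + 70*o^2 + 75*o) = o*(o - 1)*(o^4 - 6*o^3 - 12*o^2 + 70*o + 75) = o*(o - 5)*(o - 1)*(o^3 - o^2 - 17*o - 15) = o*(o - 5)*(o - 1)*(o + 1)*(o^2 - 2*o - 15) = o*(o - 5)^2*(o - 1)*(o + 1)*(o + 3)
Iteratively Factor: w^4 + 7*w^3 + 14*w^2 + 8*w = (w + 4)*(w^3 + 3*w^2 + 2*w) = w*(w + 4)*(w^2 + 3*w + 2) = w*(w + 2)*(w + 4)*(w + 1)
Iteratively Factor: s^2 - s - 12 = (s + 3)*(s - 4)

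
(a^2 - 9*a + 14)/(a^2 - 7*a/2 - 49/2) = 2*(a - 2)/(2*a + 7)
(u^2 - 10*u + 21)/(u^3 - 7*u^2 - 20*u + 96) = (u - 7)/(u^2 - 4*u - 32)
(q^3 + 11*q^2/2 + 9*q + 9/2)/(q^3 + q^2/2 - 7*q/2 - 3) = (q + 3)/(q - 2)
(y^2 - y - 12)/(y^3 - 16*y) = (y + 3)/(y*(y + 4))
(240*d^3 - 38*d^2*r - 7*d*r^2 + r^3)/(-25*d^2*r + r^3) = (-48*d^2 - 2*d*r + r^2)/(r*(5*d + r))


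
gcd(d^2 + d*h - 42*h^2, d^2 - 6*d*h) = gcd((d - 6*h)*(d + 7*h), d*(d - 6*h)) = d - 6*h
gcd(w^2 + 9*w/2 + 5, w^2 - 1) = 1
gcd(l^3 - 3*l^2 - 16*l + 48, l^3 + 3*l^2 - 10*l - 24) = l^2 + l - 12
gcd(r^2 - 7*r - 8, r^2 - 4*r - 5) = r + 1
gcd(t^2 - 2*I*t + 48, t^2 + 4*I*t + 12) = t + 6*I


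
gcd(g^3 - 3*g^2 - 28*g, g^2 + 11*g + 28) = g + 4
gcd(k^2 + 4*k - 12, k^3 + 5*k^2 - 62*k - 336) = k + 6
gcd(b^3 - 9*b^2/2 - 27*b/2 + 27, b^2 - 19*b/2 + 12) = b - 3/2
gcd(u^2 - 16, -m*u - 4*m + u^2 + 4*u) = u + 4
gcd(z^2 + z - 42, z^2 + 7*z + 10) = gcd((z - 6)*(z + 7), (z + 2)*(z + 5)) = 1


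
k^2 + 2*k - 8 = (k - 2)*(k + 4)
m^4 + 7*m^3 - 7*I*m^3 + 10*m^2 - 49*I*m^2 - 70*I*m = m*(m + 2)*(m + 5)*(m - 7*I)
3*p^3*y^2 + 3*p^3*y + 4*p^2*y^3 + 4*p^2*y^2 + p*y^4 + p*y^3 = y*(p + y)*(3*p + y)*(p*y + p)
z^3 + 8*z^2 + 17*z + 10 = (z + 1)*(z + 2)*(z + 5)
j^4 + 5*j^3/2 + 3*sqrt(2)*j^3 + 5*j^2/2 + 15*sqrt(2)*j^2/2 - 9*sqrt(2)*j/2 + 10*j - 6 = (j - 1/2)*(j + 3)*(j + sqrt(2))*(j + 2*sqrt(2))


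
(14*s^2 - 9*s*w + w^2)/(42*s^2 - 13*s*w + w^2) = (2*s - w)/(6*s - w)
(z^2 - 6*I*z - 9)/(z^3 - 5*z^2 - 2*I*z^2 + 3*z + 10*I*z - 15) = (z - 3*I)/(z^2 + z*(-5 + I) - 5*I)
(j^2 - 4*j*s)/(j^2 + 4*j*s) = (j - 4*s)/(j + 4*s)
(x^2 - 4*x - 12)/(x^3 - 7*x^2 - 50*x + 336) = (x + 2)/(x^2 - x - 56)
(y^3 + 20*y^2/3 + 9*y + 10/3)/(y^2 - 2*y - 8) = (3*y^3 + 20*y^2 + 27*y + 10)/(3*(y^2 - 2*y - 8))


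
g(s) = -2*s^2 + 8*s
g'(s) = 8 - 4*s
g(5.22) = -12.74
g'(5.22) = -12.88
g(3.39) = 4.14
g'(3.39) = -5.56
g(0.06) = 0.47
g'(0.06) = 7.76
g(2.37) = 7.73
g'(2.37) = -1.48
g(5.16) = -11.97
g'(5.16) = -12.64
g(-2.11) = -25.78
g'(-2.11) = 16.44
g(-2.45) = -31.60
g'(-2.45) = 17.80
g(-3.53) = -53.16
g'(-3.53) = 22.12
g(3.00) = 6.00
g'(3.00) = -4.00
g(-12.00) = -384.00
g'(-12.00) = 56.00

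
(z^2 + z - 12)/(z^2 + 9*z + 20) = (z - 3)/(z + 5)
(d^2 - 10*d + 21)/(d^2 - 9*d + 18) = (d - 7)/(d - 6)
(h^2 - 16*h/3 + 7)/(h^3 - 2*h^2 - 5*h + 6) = (h - 7/3)/(h^2 + h - 2)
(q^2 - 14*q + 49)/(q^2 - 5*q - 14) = (q - 7)/(q + 2)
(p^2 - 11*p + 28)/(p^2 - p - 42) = (p - 4)/(p + 6)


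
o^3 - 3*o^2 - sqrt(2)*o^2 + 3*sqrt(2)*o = o*(o - 3)*(o - sqrt(2))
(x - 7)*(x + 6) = x^2 - x - 42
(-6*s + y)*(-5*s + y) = 30*s^2 - 11*s*y + y^2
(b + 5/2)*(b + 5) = b^2 + 15*b/2 + 25/2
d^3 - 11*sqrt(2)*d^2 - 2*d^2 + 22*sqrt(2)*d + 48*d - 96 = (d - 2)*(d - 8*sqrt(2))*(d - 3*sqrt(2))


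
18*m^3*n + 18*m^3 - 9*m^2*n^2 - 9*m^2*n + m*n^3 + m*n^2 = (-6*m + n)*(-3*m + n)*(m*n + m)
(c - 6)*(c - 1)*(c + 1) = c^3 - 6*c^2 - c + 6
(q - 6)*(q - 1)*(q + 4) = q^3 - 3*q^2 - 22*q + 24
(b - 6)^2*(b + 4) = b^3 - 8*b^2 - 12*b + 144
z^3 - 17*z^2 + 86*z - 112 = (z - 8)*(z - 7)*(z - 2)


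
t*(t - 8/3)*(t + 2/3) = t^3 - 2*t^2 - 16*t/9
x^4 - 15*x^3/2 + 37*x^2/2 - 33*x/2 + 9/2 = (x - 3)^2*(x - 1)*(x - 1/2)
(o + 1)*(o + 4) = o^2 + 5*o + 4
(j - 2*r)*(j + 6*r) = j^2 + 4*j*r - 12*r^2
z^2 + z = z*(z + 1)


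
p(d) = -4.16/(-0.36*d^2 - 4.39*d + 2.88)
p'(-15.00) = 0.18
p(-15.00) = 0.34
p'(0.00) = -2.20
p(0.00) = -1.44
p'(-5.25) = -0.01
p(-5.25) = -0.26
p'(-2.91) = -0.06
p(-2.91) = -0.33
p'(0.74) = -63.98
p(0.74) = 7.35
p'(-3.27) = -0.05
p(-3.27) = -0.31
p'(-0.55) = -0.62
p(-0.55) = -0.80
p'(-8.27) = 0.03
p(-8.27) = -0.29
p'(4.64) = -0.05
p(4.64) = 0.16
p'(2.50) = -0.24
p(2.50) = 0.40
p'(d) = -4.16*(0.72*d + 4.39)/(-0.36*d^2 - 4.39*d + 2.88)^2 = (-2.9952*d - 18.2624)/(0.36*d^2 + 4.39*d - 2.88)^2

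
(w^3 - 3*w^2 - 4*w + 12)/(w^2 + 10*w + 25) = (w^3 - 3*w^2 - 4*w + 12)/(w^2 + 10*w + 25)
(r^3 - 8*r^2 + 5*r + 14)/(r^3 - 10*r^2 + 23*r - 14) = (r + 1)/(r - 1)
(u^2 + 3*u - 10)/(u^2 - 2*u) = (u + 5)/u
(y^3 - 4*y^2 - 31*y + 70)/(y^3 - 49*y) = (y^2 + 3*y - 10)/(y*(y + 7))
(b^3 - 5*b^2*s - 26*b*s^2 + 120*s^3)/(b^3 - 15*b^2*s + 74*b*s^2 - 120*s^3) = (-b - 5*s)/(-b + 5*s)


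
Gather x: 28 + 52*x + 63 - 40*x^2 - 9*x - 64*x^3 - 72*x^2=-64*x^3 - 112*x^2 + 43*x + 91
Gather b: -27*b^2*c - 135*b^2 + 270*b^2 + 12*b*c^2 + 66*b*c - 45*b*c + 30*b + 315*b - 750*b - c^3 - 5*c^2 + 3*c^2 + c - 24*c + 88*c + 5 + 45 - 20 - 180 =b^2*(135 - 27*c) + b*(12*c^2 + 21*c - 405) - c^3 - 2*c^2 + 65*c - 150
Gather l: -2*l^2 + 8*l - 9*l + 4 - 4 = -2*l^2 - l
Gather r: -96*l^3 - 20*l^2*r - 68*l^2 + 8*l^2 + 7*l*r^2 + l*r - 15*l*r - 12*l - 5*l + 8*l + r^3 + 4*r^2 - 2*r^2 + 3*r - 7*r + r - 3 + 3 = -96*l^3 - 60*l^2 - 9*l + r^3 + r^2*(7*l + 2) + r*(-20*l^2 - 14*l - 3)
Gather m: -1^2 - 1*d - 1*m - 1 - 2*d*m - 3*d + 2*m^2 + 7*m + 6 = -4*d + 2*m^2 + m*(6 - 2*d) + 4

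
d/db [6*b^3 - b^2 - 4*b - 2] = 18*b^2 - 2*b - 4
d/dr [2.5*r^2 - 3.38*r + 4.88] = 5.0*r - 3.38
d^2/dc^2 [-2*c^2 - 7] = -4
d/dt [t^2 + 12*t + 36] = 2*t + 12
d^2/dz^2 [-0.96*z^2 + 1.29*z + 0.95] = -1.92000000000000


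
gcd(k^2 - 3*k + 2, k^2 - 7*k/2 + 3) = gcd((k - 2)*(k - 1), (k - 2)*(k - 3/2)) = k - 2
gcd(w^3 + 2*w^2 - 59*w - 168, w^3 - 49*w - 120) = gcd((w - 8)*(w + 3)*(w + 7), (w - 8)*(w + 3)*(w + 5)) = w^2 - 5*w - 24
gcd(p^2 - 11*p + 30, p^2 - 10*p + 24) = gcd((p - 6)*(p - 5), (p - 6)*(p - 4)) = p - 6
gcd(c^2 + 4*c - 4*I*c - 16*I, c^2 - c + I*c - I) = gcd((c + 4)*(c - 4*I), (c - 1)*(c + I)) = 1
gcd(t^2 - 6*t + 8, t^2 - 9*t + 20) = t - 4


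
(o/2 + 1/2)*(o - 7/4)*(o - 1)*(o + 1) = o^4/2 - 3*o^3/8 - 11*o^2/8 + 3*o/8 + 7/8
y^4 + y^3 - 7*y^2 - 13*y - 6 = (y - 3)*(y + 1)^2*(y + 2)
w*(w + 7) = w^2 + 7*w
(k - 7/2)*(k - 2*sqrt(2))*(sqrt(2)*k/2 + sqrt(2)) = sqrt(2)*k^3/2 - 2*k^2 - 3*sqrt(2)*k^2/4 - 7*sqrt(2)*k/2 + 3*k + 14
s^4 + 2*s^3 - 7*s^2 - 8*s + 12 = (s - 2)*(s - 1)*(s + 2)*(s + 3)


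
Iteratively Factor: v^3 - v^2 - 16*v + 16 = (v - 4)*(v^2 + 3*v - 4) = (v - 4)*(v + 4)*(v - 1)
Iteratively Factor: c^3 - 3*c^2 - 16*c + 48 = (c + 4)*(c^2 - 7*c + 12) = (c - 3)*(c + 4)*(c - 4)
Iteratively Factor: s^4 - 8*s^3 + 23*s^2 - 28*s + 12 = (s - 2)*(s^3 - 6*s^2 + 11*s - 6) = (s - 2)^2*(s^2 - 4*s + 3) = (s - 3)*(s - 2)^2*(s - 1)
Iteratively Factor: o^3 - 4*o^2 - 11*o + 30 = (o - 5)*(o^2 + o - 6) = (o - 5)*(o + 3)*(o - 2)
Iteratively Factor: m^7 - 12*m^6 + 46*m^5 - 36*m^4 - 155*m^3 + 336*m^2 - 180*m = (m - 1)*(m^6 - 11*m^5 + 35*m^4 - m^3 - 156*m^2 + 180*m) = (m - 3)*(m - 1)*(m^5 - 8*m^4 + 11*m^3 + 32*m^2 - 60*m) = (m - 3)*(m - 2)*(m - 1)*(m^4 - 6*m^3 - m^2 + 30*m) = (m - 3)^2*(m - 2)*(m - 1)*(m^3 - 3*m^2 - 10*m) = m*(m - 3)^2*(m - 2)*(m - 1)*(m^2 - 3*m - 10) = m*(m - 5)*(m - 3)^2*(m - 2)*(m - 1)*(m + 2)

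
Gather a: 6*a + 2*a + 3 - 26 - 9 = 8*a - 32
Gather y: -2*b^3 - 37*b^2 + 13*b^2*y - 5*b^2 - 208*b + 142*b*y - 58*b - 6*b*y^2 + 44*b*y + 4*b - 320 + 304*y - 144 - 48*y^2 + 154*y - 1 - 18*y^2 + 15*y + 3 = -2*b^3 - 42*b^2 - 262*b + y^2*(-6*b - 66) + y*(13*b^2 + 186*b + 473) - 462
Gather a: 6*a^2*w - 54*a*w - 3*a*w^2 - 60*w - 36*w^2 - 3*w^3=6*a^2*w + a*(-3*w^2 - 54*w) - 3*w^3 - 36*w^2 - 60*w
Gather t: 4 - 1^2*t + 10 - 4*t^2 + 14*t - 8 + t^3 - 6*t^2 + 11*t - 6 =t^3 - 10*t^2 + 24*t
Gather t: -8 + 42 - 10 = 24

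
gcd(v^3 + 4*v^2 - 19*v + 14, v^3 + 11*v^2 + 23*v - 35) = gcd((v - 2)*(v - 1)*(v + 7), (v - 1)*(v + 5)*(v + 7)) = v^2 + 6*v - 7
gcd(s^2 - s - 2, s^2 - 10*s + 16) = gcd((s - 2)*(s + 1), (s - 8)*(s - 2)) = s - 2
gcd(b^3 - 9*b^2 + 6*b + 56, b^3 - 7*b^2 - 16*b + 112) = b^2 - 11*b + 28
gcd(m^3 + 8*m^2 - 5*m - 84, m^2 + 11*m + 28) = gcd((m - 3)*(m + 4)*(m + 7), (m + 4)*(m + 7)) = m^2 + 11*m + 28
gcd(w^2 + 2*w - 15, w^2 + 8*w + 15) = w + 5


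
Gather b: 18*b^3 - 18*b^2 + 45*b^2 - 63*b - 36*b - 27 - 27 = 18*b^3 + 27*b^2 - 99*b - 54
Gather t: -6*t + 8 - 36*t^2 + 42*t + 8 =-36*t^2 + 36*t + 16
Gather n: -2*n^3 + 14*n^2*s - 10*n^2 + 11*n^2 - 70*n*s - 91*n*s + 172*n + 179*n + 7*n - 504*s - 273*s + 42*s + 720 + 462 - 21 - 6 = -2*n^3 + n^2*(14*s + 1) + n*(358 - 161*s) - 735*s + 1155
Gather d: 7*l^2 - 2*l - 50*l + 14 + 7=7*l^2 - 52*l + 21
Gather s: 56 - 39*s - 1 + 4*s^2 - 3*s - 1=4*s^2 - 42*s + 54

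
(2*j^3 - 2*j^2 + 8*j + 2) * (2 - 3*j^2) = -6*j^5 + 6*j^4 - 20*j^3 - 10*j^2 + 16*j + 4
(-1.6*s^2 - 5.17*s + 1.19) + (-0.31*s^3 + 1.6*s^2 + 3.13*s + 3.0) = -0.31*s^3 - 2.04*s + 4.19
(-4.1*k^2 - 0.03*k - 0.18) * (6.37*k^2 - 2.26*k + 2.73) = -26.117*k^4 + 9.0749*k^3 - 12.2718*k^2 + 0.3249*k - 0.4914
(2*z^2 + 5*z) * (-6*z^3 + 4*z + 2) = -12*z^5 - 30*z^4 + 8*z^3 + 24*z^2 + 10*z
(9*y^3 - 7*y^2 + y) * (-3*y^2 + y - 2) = -27*y^5 + 30*y^4 - 28*y^3 + 15*y^2 - 2*y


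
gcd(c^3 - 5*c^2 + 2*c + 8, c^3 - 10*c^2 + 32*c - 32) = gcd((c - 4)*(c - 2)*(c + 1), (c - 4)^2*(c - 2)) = c^2 - 6*c + 8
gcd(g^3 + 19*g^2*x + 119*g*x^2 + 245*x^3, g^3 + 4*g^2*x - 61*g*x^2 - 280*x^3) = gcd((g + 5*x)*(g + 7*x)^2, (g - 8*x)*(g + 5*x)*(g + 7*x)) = g^2 + 12*g*x + 35*x^2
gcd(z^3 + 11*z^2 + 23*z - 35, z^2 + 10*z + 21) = z + 7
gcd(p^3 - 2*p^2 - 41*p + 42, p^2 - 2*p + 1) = p - 1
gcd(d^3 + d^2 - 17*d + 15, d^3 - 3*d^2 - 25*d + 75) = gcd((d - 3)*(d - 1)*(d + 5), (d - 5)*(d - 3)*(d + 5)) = d^2 + 2*d - 15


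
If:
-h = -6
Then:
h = 6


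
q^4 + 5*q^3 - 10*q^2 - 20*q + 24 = (q - 2)*(q - 1)*(q + 2)*(q + 6)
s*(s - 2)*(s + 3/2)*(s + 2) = s^4 + 3*s^3/2 - 4*s^2 - 6*s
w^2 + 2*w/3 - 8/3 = (w - 4/3)*(w + 2)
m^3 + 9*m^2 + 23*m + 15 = (m + 1)*(m + 3)*(m + 5)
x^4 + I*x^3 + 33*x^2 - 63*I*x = x*(x - 3*I)^2*(x + 7*I)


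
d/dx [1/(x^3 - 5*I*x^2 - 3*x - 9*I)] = (-3*x^2 + 10*I*x + 3)/(-x^3 + 5*I*x^2 + 3*x + 9*I)^2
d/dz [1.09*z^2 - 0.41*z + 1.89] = 2.18*z - 0.41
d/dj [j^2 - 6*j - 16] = 2*j - 6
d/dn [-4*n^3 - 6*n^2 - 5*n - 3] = -12*n^2 - 12*n - 5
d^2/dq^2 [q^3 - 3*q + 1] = 6*q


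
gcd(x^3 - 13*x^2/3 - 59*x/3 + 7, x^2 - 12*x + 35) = x - 7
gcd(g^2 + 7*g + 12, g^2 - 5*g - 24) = g + 3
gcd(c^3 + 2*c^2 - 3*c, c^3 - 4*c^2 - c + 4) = c - 1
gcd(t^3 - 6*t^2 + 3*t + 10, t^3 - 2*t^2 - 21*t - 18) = t + 1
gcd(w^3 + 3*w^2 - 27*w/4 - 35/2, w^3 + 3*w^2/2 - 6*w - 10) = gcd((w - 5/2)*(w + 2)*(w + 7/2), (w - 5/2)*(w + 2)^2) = w^2 - w/2 - 5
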